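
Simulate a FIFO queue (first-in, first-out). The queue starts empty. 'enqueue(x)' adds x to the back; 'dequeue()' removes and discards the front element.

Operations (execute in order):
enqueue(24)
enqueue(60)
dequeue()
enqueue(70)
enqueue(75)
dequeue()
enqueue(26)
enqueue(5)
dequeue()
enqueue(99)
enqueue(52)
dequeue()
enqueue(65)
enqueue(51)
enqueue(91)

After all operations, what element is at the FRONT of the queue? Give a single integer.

Answer: 26

Derivation:
enqueue(24): queue = [24]
enqueue(60): queue = [24, 60]
dequeue(): queue = [60]
enqueue(70): queue = [60, 70]
enqueue(75): queue = [60, 70, 75]
dequeue(): queue = [70, 75]
enqueue(26): queue = [70, 75, 26]
enqueue(5): queue = [70, 75, 26, 5]
dequeue(): queue = [75, 26, 5]
enqueue(99): queue = [75, 26, 5, 99]
enqueue(52): queue = [75, 26, 5, 99, 52]
dequeue(): queue = [26, 5, 99, 52]
enqueue(65): queue = [26, 5, 99, 52, 65]
enqueue(51): queue = [26, 5, 99, 52, 65, 51]
enqueue(91): queue = [26, 5, 99, 52, 65, 51, 91]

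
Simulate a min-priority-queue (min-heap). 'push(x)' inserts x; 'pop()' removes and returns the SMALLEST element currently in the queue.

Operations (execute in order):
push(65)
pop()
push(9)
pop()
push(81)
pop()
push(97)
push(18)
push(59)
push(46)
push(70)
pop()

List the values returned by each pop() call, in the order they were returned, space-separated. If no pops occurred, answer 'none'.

push(65): heap contents = [65]
pop() → 65: heap contents = []
push(9): heap contents = [9]
pop() → 9: heap contents = []
push(81): heap contents = [81]
pop() → 81: heap contents = []
push(97): heap contents = [97]
push(18): heap contents = [18, 97]
push(59): heap contents = [18, 59, 97]
push(46): heap contents = [18, 46, 59, 97]
push(70): heap contents = [18, 46, 59, 70, 97]
pop() → 18: heap contents = [46, 59, 70, 97]

Answer: 65 9 81 18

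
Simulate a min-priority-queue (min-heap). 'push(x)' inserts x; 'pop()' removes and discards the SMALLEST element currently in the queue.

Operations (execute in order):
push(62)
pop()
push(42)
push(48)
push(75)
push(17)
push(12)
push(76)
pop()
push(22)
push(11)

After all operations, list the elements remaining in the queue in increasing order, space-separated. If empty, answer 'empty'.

push(62): heap contents = [62]
pop() → 62: heap contents = []
push(42): heap contents = [42]
push(48): heap contents = [42, 48]
push(75): heap contents = [42, 48, 75]
push(17): heap contents = [17, 42, 48, 75]
push(12): heap contents = [12, 17, 42, 48, 75]
push(76): heap contents = [12, 17, 42, 48, 75, 76]
pop() → 12: heap contents = [17, 42, 48, 75, 76]
push(22): heap contents = [17, 22, 42, 48, 75, 76]
push(11): heap contents = [11, 17, 22, 42, 48, 75, 76]

Answer: 11 17 22 42 48 75 76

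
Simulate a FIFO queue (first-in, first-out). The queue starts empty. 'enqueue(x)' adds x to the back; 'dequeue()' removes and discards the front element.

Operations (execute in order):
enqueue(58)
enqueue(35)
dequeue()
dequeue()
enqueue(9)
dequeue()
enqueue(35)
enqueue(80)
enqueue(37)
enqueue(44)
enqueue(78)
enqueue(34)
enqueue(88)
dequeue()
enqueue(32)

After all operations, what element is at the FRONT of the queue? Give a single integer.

enqueue(58): queue = [58]
enqueue(35): queue = [58, 35]
dequeue(): queue = [35]
dequeue(): queue = []
enqueue(9): queue = [9]
dequeue(): queue = []
enqueue(35): queue = [35]
enqueue(80): queue = [35, 80]
enqueue(37): queue = [35, 80, 37]
enqueue(44): queue = [35, 80, 37, 44]
enqueue(78): queue = [35, 80, 37, 44, 78]
enqueue(34): queue = [35, 80, 37, 44, 78, 34]
enqueue(88): queue = [35, 80, 37, 44, 78, 34, 88]
dequeue(): queue = [80, 37, 44, 78, 34, 88]
enqueue(32): queue = [80, 37, 44, 78, 34, 88, 32]

Answer: 80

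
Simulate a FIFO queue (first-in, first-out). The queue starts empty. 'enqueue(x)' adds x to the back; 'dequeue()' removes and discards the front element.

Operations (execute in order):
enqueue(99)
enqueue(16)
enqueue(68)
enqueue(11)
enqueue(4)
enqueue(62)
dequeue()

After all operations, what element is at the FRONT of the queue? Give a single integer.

Answer: 16

Derivation:
enqueue(99): queue = [99]
enqueue(16): queue = [99, 16]
enqueue(68): queue = [99, 16, 68]
enqueue(11): queue = [99, 16, 68, 11]
enqueue(4): queue = [99, 16, 68, 11, 4]
enqueue(62): queue = [99, 16, 68, 11, 4, 62]
dequeue(): queue = [16, 68, 11, 4, 62]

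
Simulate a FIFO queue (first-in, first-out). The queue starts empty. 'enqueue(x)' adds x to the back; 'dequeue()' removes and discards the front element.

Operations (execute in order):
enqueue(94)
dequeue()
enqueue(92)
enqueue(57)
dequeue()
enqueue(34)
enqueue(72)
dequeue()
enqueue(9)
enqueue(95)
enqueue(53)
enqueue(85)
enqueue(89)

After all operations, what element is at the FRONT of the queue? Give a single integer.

enqueue(94): queue = [94]
dequeue(): queue = []
enqueue(92): queue = [92]
enqueue(57): queue = [92, 57]
dequeue(): queue = [57]
enqueue(34): queue = [57, 34]
enqueue(72): queue = [57, 34, 72]
dequeue(): queue = [34, 72]
enqueue(9): queue = [34, 72, 9]
enqueue(95): queue = [34, 72, 9, 95]
enqueue(53): queue = [34, 72, 9, 95, 53]
enqueue(85): queue = [34, 72, 9, 95, 53, 85]
enqueue(89): queue = [34, 72, 9, 95, 53, 85, 89]

Answer: 34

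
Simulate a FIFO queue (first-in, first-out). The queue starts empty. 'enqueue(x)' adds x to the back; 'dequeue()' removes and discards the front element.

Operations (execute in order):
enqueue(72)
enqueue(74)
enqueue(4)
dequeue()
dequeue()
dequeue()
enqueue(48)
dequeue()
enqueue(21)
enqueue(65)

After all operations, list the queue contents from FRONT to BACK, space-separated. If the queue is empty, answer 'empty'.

Answer: 21 65

Derivation:
enqueue(72): [72]
enqueue(74): [72, 74]
enqueue(4): [72, 74, 4]
dequeue(): [74, 4]
dequeue(): [4]
dequeue(): []
enqueue(48): [48]
dequeue(): []
enqueue(21): [21]
enqueue(65): [21, 65]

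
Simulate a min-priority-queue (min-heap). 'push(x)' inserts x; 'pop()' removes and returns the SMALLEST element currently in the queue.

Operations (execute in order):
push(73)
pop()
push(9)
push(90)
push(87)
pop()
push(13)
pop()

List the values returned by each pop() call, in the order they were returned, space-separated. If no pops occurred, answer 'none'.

Answer: 73 9 13

Derivation:
push(73): heap contents = [73]
pop() → 73: heap contents = []
push(9): heap contents = [9]
push(90): heap contents = [9, 90]
push(87): heap contents = [9, 87, 90]
pop() → 9: heap contents = [87, 90]
push(13): heap contents = [13, 87, 90]
pop() → 13: heap contents = [87, 90]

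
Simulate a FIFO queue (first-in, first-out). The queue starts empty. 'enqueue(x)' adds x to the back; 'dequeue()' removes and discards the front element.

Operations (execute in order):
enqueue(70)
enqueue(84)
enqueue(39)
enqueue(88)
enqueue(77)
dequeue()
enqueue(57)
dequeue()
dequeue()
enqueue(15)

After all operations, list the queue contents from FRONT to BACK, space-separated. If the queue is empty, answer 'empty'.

enqueue(70): [70]
enqueue(84): [70, 84]
enqueue(39): [70, 84, 39]
enqueue(88): [70, 84, 39, 88]
enqueue(77): [70, 84, 39, 88, 77]
dequeue(): [84, 39, 88, 77]
enqueue(57): [84, 39, 88, 77, 57]
dequeue(): [39, 88, 77, 57]
dequeue(): [88, 77, 57]
enqueue(15): [88, 77, 57, 15]

Answer: 88 77 57 15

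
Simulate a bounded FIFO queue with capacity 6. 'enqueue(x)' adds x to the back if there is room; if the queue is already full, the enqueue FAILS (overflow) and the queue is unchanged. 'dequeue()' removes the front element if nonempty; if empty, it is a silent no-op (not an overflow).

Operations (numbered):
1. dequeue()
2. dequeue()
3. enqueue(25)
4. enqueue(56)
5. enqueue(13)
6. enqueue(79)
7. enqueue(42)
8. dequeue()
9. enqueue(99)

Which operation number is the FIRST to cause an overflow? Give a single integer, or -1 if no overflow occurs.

Answer: -1

Derivation:
1. dequeue(): empty, no-op, size=0
2. dequeue(): empty, no-op, size=0
3. enqueue(25): size=1
4. enqueue(56): size=2
5. enqueue(13): size=3
6. enqueue(79): size=4
7. enqueue(42): size=5
8. dequeue(): size=4
9. enqueue(99): size=5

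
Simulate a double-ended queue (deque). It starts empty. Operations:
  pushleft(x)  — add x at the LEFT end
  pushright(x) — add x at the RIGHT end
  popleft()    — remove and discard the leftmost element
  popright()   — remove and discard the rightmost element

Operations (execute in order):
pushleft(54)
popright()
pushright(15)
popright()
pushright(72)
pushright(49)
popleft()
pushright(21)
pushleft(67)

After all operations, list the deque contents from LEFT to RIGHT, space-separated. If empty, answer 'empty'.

Answer: 67 49 21

Derivation:
pushleft(54): [54]
popright(): []
pushright(15): [15]
popright(): []
pushright(72): [72]
pushright(49): [72, 49]
popleft(): [49]
pushright(21): [49, 21]
pushleft(67): [67, 49, 21]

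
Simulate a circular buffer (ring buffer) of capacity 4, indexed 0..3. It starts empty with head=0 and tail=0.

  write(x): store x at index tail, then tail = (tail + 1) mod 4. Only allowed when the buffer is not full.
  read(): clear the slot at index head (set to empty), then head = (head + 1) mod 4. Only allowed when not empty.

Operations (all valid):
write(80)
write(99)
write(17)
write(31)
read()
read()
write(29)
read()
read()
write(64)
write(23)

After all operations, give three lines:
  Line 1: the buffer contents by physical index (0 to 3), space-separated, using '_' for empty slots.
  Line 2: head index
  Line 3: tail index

Answer: 29 64 23 _
0
3

Derivation:
write(80): buf=[80 _ _ _], head=0, tail=1, size=1
write(99): buf=[80 99 _ _], head=0, tail=2, size=2
write(17): buf=[80 99 17 _], head=0, tail=3, size=3
write(31): buf=[80 99 17 31], head=0, tail=0, size=4
read(): buf=[_ 99 17 31], head=1, tail=0, size=3
read(): buf=[_ _ 17 31], head=2, tail=0, size=2
write(29): buf=[29 _ 17 31], head=2, tail=1, size=3
read(): buf=[29 _ _ 31], head=3, tail=1, size=2
read(): buf=[29 _ _ _], head=0, tail=1, size=1
write(64): buf=[29 64 _ _], head=0, tail=2, size=2
write(23): buf=[29 64 23 _], head=0, tail=3, size=3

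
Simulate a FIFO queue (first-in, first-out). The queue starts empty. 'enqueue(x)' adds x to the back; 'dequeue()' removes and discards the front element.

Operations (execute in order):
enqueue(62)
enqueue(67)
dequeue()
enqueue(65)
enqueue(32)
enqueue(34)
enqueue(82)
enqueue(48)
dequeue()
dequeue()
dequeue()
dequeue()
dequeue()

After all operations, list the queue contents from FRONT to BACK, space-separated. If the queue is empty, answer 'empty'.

Answer: 48

Derivation:
enqueue(62): [62]
enqueue(67): [62, 67]
dequeue(): [67]
enqueue(65): [67, 65]
enqueue(32): [67, 65, 32]
enqueue(34): [67, 65, 32, 34]
enqueue(82): [67, 65, 32, 34, 82]
enqueue(48): [67, 65, 32, 34, 82, 48]
dequeue(): [65, 32, 34, 82, 48]
dequeue(): [32, 34, 82, 48]
dequeue(): [34, 82, 48]
dequeue(): [82, 48]
dequeue(): [48]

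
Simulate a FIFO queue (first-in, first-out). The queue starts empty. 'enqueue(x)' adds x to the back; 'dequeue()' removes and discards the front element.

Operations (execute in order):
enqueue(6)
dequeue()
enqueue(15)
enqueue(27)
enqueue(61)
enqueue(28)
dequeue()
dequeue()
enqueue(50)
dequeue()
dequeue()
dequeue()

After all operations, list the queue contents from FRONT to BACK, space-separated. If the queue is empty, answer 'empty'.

enqueue(6): [6]
dequeue(): []
enqueue(15): [15]
enqueue(27): [15, 27]
enqueue(61): [15, 27, 61]
enqueue(28): [15, 27, 61, 28]
dequeue(): [27, 61, 28]
dequeue(): [61, 28]
enqueue(50): [61, 28, 50]
dequeue(): [28, 50]
dequeue(): [50]
dequeue(): []

Answer: empty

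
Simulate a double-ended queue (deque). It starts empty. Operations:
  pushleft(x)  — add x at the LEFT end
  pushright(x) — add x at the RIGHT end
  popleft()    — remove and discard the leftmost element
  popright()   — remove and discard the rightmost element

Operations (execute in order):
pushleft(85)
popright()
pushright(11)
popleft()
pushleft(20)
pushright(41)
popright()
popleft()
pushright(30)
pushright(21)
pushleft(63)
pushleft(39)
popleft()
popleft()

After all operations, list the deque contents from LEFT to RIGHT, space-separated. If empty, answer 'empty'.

pushleft(85): [85]
popright(): []
pushright(11): [11]
popleft(): []
pushleft(20): [20]
pushright(41): [20, 41]
popright(): [20]
popleft(): []
pushright(30): [30]
pushright(21): [30, 21]
pushleft(63): [63, 30, 21]
pushleft(39): [39, 63, 30, 21]
popleft(): [63, 30, 21]
popleft(): [30, 21]

Answer: 30 21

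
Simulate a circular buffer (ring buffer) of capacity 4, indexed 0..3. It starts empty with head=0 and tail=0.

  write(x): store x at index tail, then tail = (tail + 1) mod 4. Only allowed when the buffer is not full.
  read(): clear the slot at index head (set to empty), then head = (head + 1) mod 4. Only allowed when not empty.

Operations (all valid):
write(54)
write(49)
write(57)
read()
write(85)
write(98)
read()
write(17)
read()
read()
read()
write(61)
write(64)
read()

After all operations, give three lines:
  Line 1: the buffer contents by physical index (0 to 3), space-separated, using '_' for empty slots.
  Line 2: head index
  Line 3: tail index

Answer: _ _ 61 64
2
0

Derivation:
write(54): buf=[54 _ _ _], head=0, tail=1, size=1
write(49): buf=[54 49 _ _], head=0, tail=2, size=2
write(57): buf=[54 49 57 _], head=0, tail=3, size=3
read(): buf=[_ 49 57 _], head=1, tail=3, size=2
write(85): buf=[_ 49 57 85], head=1, tail=0, size=3
write(98): buf=[98 49 57 85], head=1, tail=1, size=4
read(): buf=[98 _ 57 85], head=2, tail=1, size=3
write(17): buf=[98 17 57 85], head=2, tail=2, size=4
read(): buf=[98 17 _ 85], head=3, tail=2, size=3
read(): buf=[98 17 _ _], head=0, tail=2, size=2
read(): buf=[_ 17 _ _], head=1, tail=2, size=1
write(61): buf=[_ 17 61 _], head=1, tail=3, size=2
write(64): buf=[_ 17 61 64], head=1, tail=0, size=3
read(): buf=[_ _ 61 64], head=2, tail=0, size=2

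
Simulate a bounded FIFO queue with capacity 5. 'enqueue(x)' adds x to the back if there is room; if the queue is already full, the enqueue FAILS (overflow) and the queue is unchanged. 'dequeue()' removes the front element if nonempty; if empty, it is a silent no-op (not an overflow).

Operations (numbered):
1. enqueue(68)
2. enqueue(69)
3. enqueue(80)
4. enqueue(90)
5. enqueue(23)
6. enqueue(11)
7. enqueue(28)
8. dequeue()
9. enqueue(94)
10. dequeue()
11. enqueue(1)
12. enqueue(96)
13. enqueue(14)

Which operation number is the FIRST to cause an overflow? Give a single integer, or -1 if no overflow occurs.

Answer: 6

Derivation:
1. enqueue(68): size=1
2. enqueue(69): size=2
3. enqueue(80): size=3
4. enqueue(90): size=4
5. enqueue(23): size=5
6. enqueue(11): size=5=cap → OVERFLOW (fail)
7. enqueue(28): size=5=cap → OVERFLOW (fail)
8. dequeue(): size=4
9. enqueue(94): size=5
10. dequeue(): size=4
11. enqueue(1): size=5
12. enqueue(96): size=5=cap → OVERFLOW (fail)
13. enqueue(14): size=5=cap → OVERFLOW (fail)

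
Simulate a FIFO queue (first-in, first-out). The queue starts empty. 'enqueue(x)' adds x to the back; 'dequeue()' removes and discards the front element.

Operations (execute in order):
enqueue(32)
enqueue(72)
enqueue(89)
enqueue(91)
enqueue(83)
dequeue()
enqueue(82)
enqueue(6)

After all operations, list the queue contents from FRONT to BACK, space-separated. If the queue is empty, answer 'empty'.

enqueue(32): [32]
enqueue(72): [32, 72]
enqueue(89): [32, 72, 89]
enqueue(91): [32, 72, 89, 91]
enqueue(83): [32, 72, 89, 91, 83]
dequeue(): [72, 89, 91, 83]
enqueue(82): [72, 89, 91, 83, 82]
enqueue(6): [72, 89, 91, 83, 82, 6]

Answer: 72 89 91 83 82 6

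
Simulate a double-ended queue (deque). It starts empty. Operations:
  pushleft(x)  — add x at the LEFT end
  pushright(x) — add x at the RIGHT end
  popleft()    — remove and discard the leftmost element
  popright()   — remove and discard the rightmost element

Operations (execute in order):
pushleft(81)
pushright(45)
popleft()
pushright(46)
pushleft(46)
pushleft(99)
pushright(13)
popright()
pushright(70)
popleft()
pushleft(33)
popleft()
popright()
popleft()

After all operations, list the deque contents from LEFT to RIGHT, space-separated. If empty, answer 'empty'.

pushleft(81): [81]
pushright(45): [81, 45]
popleft(): [45]
pushright(46): [45, 46]
pushleft(46): [46, 45, 46]
pushleft(99): [99, 46, 45, 46]
pushright(13): [99, 46, 45, 46, 13]
popright(): [99, 46, 45, 46]
pushright(70): [99, 46, 45, 46, 70]
popleft(): [46, 45, 46, 70]
pushleft(33): [33, 46, 45, 46, 70]
popleft(): [46, 45, 46, 70]
popright(): [46, 45, 46]
popleft(): [45, 46]

Answer: 45 46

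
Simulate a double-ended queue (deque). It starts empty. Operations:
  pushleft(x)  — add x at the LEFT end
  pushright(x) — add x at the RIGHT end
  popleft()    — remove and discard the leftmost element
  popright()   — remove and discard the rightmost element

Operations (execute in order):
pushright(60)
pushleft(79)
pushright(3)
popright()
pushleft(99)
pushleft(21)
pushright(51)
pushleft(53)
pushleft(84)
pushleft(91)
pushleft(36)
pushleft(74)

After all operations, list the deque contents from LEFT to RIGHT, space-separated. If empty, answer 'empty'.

Answer: 74 36 91 84 53 21 99 79 60 51

Derivation:
pushright(60): [60]
pushleft(79): [79, 60]
pushright(3): [79, 60, 3]
popright(): [79, 60]
pushleft(99): [99, 79, 60]
pushleft(21): [21, 99, 79, 60]
pushright(51): [21, 99, 79, 60, 51]
pushleft(53): [53, 21, 99, 79, 60, 51]
pushleft(84): [84, 53, 21, 99, 79, 60, 51]
pushleft(91): [91, 84, 53, 21, 99, 79, 60, 51]
pushleft(36): [36, 91, 84, 53, 21, 99, 79, 60, 51]
pushleft(74): [74, 36, 91, 84, 53, 21, 99, 79, 60, 51]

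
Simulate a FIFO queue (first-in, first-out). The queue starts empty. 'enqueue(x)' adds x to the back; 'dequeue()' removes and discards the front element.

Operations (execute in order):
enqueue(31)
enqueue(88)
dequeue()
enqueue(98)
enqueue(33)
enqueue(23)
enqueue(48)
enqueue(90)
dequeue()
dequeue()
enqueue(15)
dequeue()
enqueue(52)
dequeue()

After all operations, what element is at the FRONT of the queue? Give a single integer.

enqueue(31): queue = [31]
enqueue(88): queue = [31, 88]
dequeue(): queue = [88]
enqueue(98): queue = [88, 98]
enqueue(33): queue = [88, 98, 33]
enqueue(23): queue = [88, 98, 33, 23]
enqueue(48): queue = [88, 98, 33, 23, 48]
enqueue(90): queue = [88, 98, 33, 23, 48, 90]
dequeue(): queue = [98, 33, 23, 48, 90]
dequeue(): queue = [33, 23, 48, 90]
enqueue(15): queue = [33, 23, 48, 90, 15]
dequeue(): queue = [23, 48, 90, 15]
enqueue(52): queue = [23, 48, 90, 15, 52]
dequeue(): queue = [48, 90, 15, 52]

Answer: 48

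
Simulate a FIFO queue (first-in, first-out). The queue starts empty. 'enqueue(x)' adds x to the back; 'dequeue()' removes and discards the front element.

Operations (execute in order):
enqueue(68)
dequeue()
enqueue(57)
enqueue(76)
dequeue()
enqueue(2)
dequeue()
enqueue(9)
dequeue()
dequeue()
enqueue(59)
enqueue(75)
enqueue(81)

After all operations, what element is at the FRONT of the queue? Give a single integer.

enqueue(68): queue = [68]
dequeue(): queue = []
enqueue(57): queue = [57]
enqueue(76): queue = [57, 76]
dequeue(): queue = [76]
enqueue(2): queue = [76, 2]
dequeue(): queue = [2]
enqueue(9): queue = [2, 9]
dequeue(): queue = [9]
dequeue(): queue = []
enqueue(59): queue = [59]
enqueue(75): queue = [59, 75]
enqueue(81): queue = [59, 75, 81]

Answer: 59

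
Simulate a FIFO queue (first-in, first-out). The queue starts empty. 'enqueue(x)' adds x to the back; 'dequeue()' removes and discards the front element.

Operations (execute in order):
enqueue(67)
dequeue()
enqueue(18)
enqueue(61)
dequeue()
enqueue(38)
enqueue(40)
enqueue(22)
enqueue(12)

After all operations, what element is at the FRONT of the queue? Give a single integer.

Answer: 61

Derivation:
enqueue(67): queue = [67]
dequeue(): queue = []
enqueue(18): queue = [18]
enqueue(61): queue = [18, 61]
dequeue(): queue = [61]
enqueue(38): queue = [61, 38]
enqueue(40): queue = [61, 38, 40]
enqueue(22): queue = [61, 38, 40, 22]
enqueue(12): queue = [61, 38, 40, 22, 12]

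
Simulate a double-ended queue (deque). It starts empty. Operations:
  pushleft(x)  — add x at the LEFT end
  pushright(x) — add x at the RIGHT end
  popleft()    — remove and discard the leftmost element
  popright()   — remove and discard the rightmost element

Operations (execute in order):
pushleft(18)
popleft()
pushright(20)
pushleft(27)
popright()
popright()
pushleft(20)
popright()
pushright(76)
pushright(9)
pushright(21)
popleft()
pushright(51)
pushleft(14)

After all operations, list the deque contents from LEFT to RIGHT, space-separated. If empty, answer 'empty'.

Answer: 14 9 21 51

Derivation:
pushleft(18): [18]
popleft(): []
pushright(20): [20]
pushleft(27): [27, 20]
popright(): [27]
popright(): []
pushleft(20): [20]
popright(): []
pushright(76): [76]
pushright(9): [76, 9]
pushright(21): [76, 9, 21]
popleft(): [9, 21]
pushright(51): [9, 21, 51]
pushleft(14): [14, 9, 21, 51]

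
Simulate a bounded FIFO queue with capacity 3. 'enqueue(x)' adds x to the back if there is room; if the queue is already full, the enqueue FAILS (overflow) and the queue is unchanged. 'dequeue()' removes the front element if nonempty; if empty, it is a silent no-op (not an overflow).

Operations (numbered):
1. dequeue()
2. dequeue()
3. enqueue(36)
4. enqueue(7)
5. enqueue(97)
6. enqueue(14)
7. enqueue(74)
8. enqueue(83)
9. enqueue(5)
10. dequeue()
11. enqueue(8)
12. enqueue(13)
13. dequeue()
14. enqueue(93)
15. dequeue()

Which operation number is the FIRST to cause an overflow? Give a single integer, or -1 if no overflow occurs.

Answer: 6

Derivation:
1. dequeue(): empty, no-op, size=0
2. dequeue(): empty, no-op, size=0
3. enqueue(36): size=1
4. enqueue(7): size=2
5. enqueue(97): size=3
6. enqueue(14): size=3=cap → OVERFLOW (fail)
7. enqueue(74): size=3=cap → OVERFLOW (fail)
8. enqueue(83): size=3=cap → OVERFLOW (fail)
9. enqueue(5): size=3=cap → OVERFLOW (fail)
10. dequeue(): size=2
11. enqueue(8): size=3
12. enqueue(13): size=3=cap → OVERFLOW (fail)
13. dequeue(): size=2
14. enqueue(93): size=3
15. dequeue(): size=2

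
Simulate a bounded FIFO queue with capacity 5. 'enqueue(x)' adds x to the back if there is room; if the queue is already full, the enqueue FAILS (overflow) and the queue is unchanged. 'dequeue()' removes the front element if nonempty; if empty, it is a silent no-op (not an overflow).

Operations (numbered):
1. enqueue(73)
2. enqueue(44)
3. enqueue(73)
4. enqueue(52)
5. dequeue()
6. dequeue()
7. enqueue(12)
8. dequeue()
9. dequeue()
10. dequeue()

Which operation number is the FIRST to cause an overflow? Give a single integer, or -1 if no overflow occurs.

Answer: -1

Derivation:
1. enqueue(73): size=1
2. enqueue(44): size=2
3. enqueue(73): size=3
4. enqueue(52): size=4
5. dequeue(): size=3
6. dequeue(): size=2
7. enqueue(12): size=3
8. dequeue(): size=2
9. dequeue(): size=1
10. dequeue(): size=0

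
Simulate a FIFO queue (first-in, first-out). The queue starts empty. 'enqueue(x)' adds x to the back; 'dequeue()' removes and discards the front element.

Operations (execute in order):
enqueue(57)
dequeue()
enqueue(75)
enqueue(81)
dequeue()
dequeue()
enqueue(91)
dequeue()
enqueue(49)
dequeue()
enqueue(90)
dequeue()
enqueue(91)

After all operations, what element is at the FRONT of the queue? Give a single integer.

Answer: 91

Derivation:
enqueue(57): queue = [57]
dequeue(): queue = []
enqueue(75): queue = [75]
enqueue(81): queue = [75, 81]
dequeue(): queue = [81]
dequeue(): queue = []
enqueue(91): queue = [91]
dequeue(): queue = []
enqueue(49): queue = [49]
dequeue(): queue = []
enqueue(90): queue = [90]
dequeue(): queue = []
enqueue(91): queue = [91]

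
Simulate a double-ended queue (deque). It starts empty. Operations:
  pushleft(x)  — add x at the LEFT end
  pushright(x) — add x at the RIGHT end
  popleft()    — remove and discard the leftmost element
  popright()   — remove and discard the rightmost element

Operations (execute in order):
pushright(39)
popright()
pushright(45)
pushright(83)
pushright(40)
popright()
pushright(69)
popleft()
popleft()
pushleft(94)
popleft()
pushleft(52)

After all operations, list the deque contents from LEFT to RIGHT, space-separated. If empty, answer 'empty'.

pushright(39): [39]
popright(): []
pushright(45): [45]
pushright(83): [45, 83]
pushright(40): [45, 83, 40]
popright(): [45, 83]
pushright(69): [45, 83, 69]
popleft(): [83, 69]
popleft(): [69]
pushleft(94): [94, 69]
popleft(): [69]
pushleft(52): [52, 69]

Answer: 52 69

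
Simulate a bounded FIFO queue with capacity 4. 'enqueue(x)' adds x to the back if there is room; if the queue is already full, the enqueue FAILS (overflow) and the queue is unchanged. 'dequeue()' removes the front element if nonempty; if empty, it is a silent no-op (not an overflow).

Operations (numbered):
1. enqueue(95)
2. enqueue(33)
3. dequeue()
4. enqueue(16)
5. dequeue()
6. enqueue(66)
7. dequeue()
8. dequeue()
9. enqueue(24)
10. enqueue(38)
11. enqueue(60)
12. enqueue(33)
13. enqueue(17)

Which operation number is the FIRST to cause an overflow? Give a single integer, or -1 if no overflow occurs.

1. enqueue(95): size=1
2. enqueue(33): size=2
3. dequeue(): size=1
4. enqueue(16): size=2
5. dequeue(): size=1
6. enqueue(66): size=2
7. dequeue(): size=1
8. dequeue(): size=0
9. enqueue(24): size=1
10. enqueue(38): size=2
11. enqueue(60): size=3
12. enqueue(33): size=4
13. enqueue(17): size=4=cap → OVERFLOW (fail)

Answer: 13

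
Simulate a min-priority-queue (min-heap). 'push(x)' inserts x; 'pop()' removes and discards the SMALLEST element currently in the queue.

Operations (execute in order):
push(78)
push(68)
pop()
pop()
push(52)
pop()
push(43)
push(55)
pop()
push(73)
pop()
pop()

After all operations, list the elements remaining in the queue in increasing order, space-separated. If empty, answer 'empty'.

Answer: empty

Derivation:
push(78): heap contents = [78]
push(68): heap contents = [68, 78]
pop() → 68: heap contents = [78]
pop() → 78: heap contents = []
push(52): heap contents = [52]
pop() → 52: heap contents = []
push(43): heap contents = [43]
push(55): heap contents = [43, 55]
pop() → 43: heap contents = [55]
push(73): heap contents = [55, 73]
pop() → 55: heap contents = [73]
pop() → 73: heap contents = []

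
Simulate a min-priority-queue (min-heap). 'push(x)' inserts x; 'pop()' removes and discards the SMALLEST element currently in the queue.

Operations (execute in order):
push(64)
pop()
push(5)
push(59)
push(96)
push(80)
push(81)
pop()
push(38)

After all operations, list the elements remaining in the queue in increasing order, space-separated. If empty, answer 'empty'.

Answer: 38 59 80 81 96

Derivation:
push(64): heap contents = [64]
pop() → 64: heap contents = []
push(5): heap contents = [5]
push(59): heap contents = [5, 59]
push(96): heap contents = [5, 59, 96]
push(80): heap contents = [5, 59, 80, 96]
push(81): heap contents = [5, 59, 80, 81, 96]
pop() → 5: heap contents = [59, 80, 81, 96]
push(38): heap contents = [38, 59, 80, 81, 96]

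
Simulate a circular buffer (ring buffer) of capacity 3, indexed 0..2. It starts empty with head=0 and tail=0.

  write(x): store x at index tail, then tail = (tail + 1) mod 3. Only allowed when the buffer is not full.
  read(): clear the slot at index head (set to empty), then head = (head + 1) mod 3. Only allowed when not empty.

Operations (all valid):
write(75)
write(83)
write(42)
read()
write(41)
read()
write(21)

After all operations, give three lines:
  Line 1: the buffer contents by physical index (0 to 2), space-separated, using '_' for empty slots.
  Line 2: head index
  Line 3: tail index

write(75): buf=[75 _ _], head=0, tail=1, size=1
write(83): buf=[75 83 _], head=0, tail=2, size=2
write(42): buf=[75 83 42], head=0, tail=0, size=3
read(): buf=[_ 83 42], head=1, tail=0, size=2
write(41): buf=[41 83 42], head=1, tail=1, size=3
read(): buf=[41 _ 42], head=2, tail=1, size=2
write(21): buf=[41 21 42], head=2, tail=2, size=3

Answer: 41 21 42
2
2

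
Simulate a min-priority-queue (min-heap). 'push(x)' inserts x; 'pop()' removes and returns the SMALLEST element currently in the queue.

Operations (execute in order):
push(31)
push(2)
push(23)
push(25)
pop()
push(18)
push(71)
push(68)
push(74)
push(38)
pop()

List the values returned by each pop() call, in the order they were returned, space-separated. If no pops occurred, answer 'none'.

Answer: 2 18

Derivation:
push(31): heap contents = [31]
push(2): heap contents = [2, 31]
push(23): heap contents = [2, 23, 31]
push(25): heap contents = [2, 23, 25, 31]
pop() → 2: heap contents = [23, 25, 31]
push(18): heap contents = [18, 23, 25, 31]
push(71): heap contents = [18, 23, 25, 31, 71]
push(68): heap contents = [18, 23, 25, 31, 68, 71]
push(74): heap contents = [18, 23, 25, 31, 68, 71, 74]
push(38): heap contents = [18, 23, 25, 31, 38, 68, 71, 74]
pop() → 18: heap contents = [23, 25, 31, 38, 68, 71, 74]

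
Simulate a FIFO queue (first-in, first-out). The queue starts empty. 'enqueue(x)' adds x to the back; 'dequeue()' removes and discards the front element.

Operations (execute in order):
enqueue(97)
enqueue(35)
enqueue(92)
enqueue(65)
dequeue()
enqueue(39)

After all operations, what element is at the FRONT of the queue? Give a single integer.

Answer: 35

Derivation:
enqueue(97): queue = [97]
enqueue(35): queue = [97, 35]
enqueue(92): queue = [97, 35, 92]
enqueue(65): queue = [97, 35, 92, 65]
dequeue(): queue = [35, 92, 65]
enqueue(39): queue = [35, 92, 65, 39]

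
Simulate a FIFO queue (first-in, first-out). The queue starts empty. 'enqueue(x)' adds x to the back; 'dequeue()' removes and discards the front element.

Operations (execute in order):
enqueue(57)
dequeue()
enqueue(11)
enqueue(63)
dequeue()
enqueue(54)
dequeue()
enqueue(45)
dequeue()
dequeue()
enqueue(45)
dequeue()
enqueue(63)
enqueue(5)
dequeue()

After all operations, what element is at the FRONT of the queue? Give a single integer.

enqueue(57): queue = [57]
dequeue(): queue = []
enqueue(11): queue = [11]
enqueue(63): queue = [11, 63]
dequeue(): queue = [63]
enqueue(54): queue = [63, 54]
dequeue(): queue = [54]
enqueue(45): queue = [54, 45]
dequeue(): queue = [45]
dequeue(): queue = []
enqueue(45): queue = [45]
dequeue(): queue = []
enqueue(63): queue = [63]
enqueue(5): queue = [63, 5]
dequeue(): queue = [5]

Answer: 5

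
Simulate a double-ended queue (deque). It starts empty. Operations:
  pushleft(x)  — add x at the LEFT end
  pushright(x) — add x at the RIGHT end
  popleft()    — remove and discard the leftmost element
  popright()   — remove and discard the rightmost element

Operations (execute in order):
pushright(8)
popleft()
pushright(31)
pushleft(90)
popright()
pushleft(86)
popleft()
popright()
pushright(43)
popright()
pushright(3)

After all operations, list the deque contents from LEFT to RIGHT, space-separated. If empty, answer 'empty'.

pushright(8): [8]
popleft(): []
pushright(31): [31]
pushleft(90): [90, 31]
popright(): [90]
pushleft(86): [86, 90]
popleft(): [90]
popright(): []
pushright(43): [43]
popright(): []
pushright(3): [3]

Answer: 3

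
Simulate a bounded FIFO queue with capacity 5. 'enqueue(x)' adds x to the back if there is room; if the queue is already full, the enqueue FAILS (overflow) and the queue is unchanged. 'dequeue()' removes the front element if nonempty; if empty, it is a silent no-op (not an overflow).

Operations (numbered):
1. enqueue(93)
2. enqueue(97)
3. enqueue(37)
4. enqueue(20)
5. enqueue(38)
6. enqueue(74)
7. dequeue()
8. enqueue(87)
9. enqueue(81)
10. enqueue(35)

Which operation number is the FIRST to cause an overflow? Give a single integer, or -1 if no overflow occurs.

Answer: 6

Derivation:
1. enqueue(93): size=1
2. enqueue(97): size=2
3. enqueue(37): size=3
4. enqueue(20): size=4
5. enqueue(38): size=5
6. enqueue(74): size=5=cap → OVERFLOW (fail)
7. dequeue(): size=4
8. enqueue(87): size=5
9. enqueue(81): size=5=cap → OVERFLOW (fail)
10. enqueue(35): size=5=cap → OVERFLOW (fail)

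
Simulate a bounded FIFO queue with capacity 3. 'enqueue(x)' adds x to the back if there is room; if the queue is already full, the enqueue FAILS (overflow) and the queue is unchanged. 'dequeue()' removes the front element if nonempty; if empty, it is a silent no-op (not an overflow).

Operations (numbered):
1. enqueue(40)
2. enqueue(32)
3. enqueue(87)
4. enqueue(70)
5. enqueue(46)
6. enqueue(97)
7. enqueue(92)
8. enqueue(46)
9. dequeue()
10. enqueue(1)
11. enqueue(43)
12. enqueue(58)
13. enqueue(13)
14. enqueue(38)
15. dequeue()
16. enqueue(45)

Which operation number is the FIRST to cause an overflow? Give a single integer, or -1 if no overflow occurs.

Answer: 4

Derivation:
1. enqueue(40): size=1
2. enqueue(32): size=2
3. enqueue(87): size=3
4. enqueue(70): size=3=cap → OVERFLOW (fail)
5. enqueue(46): size=3=cap → OVERFLOW (fail)
6. enqueue(97): size=3=cap → OVERFLOW (fail)
7. enqueue(92): size=3=cap → OVERFLOW (fail)
8. enqueue(46): size=3=cap → OVERFLOW (fail)
9. dequeue(): size=2
10. enqueue(1): size=3
11. enqueue(43): size=3=cap → OVERFLOW (fail)
12. enqueue(58): size=3=cap → OVERFLOW (fail)
13. enqueue(13): size=3=cap → OVERFLOW (fail)
14. enqueue(38): size=3=cap → OVERFLOW (fail)
15. dequeue(): size=2
16. enqueue(45): size=3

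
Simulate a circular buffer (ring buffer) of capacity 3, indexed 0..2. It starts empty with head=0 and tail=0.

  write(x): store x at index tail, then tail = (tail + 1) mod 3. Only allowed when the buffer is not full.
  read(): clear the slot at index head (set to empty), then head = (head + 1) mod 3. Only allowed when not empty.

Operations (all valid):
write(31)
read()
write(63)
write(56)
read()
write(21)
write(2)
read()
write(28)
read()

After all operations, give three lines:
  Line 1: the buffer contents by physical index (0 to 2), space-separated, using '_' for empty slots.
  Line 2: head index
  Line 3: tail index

Answer: _ 2 28
1
0

Derivation:
write(31): buf=[31 _ _], head=0, tail=1, size=1
read(): buf=[_ _ _], head=1, tail=1, size=0
write(63): buf=[_ 63 _], head=1, tail=2, size=1
write(56): buf=[_ 63 56], head=1, tail=0, size=2
read(): buf=[_ _ 56], head=2, tail=0, size=1
write(21): buf=[21 _ 56], head=2, tail=1, size=2
write(2): buf=[21 2 56], head=2, tail=2, size=3
read(): buf=[21 2 _], head=0, tail=2, size=2
write(28): buf=[21 2 28], head=0, tail=0, size=3
read(): buf=[_ 2 28], head=1, tail=0, size=2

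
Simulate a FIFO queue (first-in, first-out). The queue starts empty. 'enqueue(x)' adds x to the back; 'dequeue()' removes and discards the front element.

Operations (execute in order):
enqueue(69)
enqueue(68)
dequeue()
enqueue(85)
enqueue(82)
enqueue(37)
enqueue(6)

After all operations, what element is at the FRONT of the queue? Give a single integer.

Answer: 68

Derivation:
enqueue(69): queue = [69]
enqueue(68): queue = [69, 68]
dequeue(): queue = [68]
enqueue(85): queue = [68, 85]
enqueue(82): queue = [68, 85, 82]
enqueue(37): queue = [68, 85, 82, 37]
enqueue(6): queue = [68, 85, 82, 37, 6]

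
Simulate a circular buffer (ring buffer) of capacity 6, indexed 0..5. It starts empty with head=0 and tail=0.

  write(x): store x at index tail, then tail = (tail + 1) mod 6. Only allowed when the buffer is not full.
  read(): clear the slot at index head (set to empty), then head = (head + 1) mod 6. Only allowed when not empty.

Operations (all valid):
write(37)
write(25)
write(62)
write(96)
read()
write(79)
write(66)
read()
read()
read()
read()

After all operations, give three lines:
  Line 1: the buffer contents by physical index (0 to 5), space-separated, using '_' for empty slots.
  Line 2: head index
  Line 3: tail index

Answer: _ _ _ _ _ 66
5
0

Derivation:
write(37): buf=[37 _ _ _ _ _], head=0, tail=1, size=1
write(25): buf=[37 25 _ _ _ _], head=0, tail=2, size=2
write(62): buf=[37 25 62 _ _ _], head=0, tail=3, size=3
write(96): buf=[37 25 62 96 _ _], head=0, tail=4, size=4
read(): buf=[_ 25 62 96 _ _], head=1, tail=4, size=3
write(79): buf=[_ 25 62 96 79 _], head=1, tail=5, size=4
write(66): buf=[_ 25 62 96 79 66], head=1, tail=0, size=5
read(): buf=[_ _ 62 96 79 66], head=2, tail=0, size=4
read(): buf=[_ _ _ 96 79 66], head=3, tail=0, size=3
read(): buf=[_ _ _ _ 79 66], head=4, tail=0, size=2
read(): buf=[_ _ _ _ _ 66], head=5, tail=0, size=1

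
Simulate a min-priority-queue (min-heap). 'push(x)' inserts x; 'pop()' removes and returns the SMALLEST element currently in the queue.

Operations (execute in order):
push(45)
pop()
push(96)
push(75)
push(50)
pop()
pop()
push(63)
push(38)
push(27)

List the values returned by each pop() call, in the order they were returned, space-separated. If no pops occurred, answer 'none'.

Answer: 45 50 75

Derivation:
push(45): heap contents = [45]
pop() → 45: heap contents = []
push(96): heap contents = [96]
push(75): heap contents = [75, 96]
push(50): heap contents = [50, 75, 96]
pop() → 50: heap contents = [75, 96]
pop() → 75: heap contents = [96]
push(63): heap contents = [63, 96]
push(38): heap contents = [38, 63, 96]
push(27): heap contents = [27, 38, 63, 96]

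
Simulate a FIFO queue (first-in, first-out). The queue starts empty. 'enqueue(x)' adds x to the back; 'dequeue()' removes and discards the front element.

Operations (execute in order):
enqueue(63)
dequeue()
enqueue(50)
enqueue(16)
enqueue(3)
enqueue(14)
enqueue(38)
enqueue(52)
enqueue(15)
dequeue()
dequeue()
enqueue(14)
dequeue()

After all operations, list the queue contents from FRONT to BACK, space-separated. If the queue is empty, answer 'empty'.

enqueue(63): [63]
dequeue(): []
enqueue(50): [50]
enqueue(16): [50, 16]
enqueue(3): [50, 16, 3]
enqueue(14): [50, 16, 3, 14]
enqueue(38): [50, 16, 3, 14, 38]
enqueue(52): [50, 16, 3, 14, 38, 52]
enqueue(15): [50, 16, 3, 14, 38, 52, 15]
dequeue(): [16, 3, 14, 38, 52, 15]
dequeue(): [3, 14, 38, 52, 15]
enqueue(14): [3, 14, 38, 52, 15, 14]
dequeue(): [14, 38, 52, 15, 14]

Answer: 14 38 52 15 14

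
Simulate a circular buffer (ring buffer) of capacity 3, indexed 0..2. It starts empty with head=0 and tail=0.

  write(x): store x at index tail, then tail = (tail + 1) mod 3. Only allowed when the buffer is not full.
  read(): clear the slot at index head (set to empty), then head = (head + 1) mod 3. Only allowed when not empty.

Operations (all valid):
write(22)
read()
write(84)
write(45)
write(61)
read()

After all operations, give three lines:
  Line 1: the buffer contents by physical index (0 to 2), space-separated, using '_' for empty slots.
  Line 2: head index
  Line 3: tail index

Answer: 61 _ 45
2
1

Derivation:
write(22): buf=[22 _ _], head=0, tail=1, size=1
read(): buf=[_ _ _], head=1, tail=1, size=0
write(84): buf=[_ 84 _], head=1, tail=2, size=1
write(45): buf=[_ 84 45], head=1, tail=0, size=2
write(61): buf=[61 84 45], head=1, tail=1, size=3
read(): buf=[61 _ 45], head=2, tail=1, size=2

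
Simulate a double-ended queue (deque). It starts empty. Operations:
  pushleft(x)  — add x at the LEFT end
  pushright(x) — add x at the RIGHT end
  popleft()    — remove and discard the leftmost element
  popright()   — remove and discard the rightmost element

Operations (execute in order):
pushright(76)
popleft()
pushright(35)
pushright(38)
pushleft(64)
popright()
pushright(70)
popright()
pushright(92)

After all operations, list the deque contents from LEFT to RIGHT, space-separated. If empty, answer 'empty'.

Answer: 64 35 92

Derivation:
pushright(76): [76]
popleft(): []
pushright(35): [35]
pushright(38): [35, 38]
pushleft(64): [64, 35, 38]
popright(): [64, 35]
pushright(70): [64, 35, 70]
popright(): [64, 35]
pushright(92): [64, 35, 92]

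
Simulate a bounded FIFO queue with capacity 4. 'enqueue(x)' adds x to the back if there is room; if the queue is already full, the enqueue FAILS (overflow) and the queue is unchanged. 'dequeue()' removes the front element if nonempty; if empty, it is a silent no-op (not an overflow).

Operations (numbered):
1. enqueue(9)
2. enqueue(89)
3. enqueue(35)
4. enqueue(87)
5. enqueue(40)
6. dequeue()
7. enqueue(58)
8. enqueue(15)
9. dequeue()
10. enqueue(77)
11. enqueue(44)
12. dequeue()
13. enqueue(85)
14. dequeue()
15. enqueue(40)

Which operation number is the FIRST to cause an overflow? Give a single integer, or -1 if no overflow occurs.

1. enqueue(9): size=1
2. enqueue(89): size=2
3. enqueue(35): size=3
4. enqueue(87): size=4
5. enqueue(40): size=4=cap → OVERFLOW (fail)
6. dequeue(): size=3
7. enqueue(58): size=4
8. enqueue(15): size=4=cap → OVERFLOW (fail)
9. dequeue(): size=3
10. enqueue(77): size=4
11. enqueue(44): size=4=cap → OVERFLOW (fail)
12. dequeue(): size=3
13. enqueue(85): size=4
14. dequeue(): size=3
15. enqueue(40): size=4

Answer: 5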